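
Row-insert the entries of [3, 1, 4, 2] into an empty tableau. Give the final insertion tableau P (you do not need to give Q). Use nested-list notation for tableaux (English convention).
Insert 3: appended to row 1. P = [[3]].
Insert 1: 1 bumps 3 from row 1; 3 starts row 2. P = [[1], [3]].
Insert 4: appended to row 1. P = [[1, 4], [3]].
Insert 2: 2 bumps 4 from row 1; 4 appends to row 2. P = [[1, 2], [3, 4]].

So P = [[1, 2], [3, 4]].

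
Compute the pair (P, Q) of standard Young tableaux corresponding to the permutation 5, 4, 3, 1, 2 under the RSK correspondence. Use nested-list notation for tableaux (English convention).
Insert each entry of the permutation into P by Schensted row insertion, recording in Q the position of each new cell.

Insert 5: appended to row 1. P = [[5]], Q = [[1]].
Insert 4: 4 bumps 5 from row 1; 5 starts row 2. P = [[4], [5]], Q = [[1], [2]].
Insert 3: 3 bumps 4 from row 1; 4 bumps 5 from row 2; 5 starts row 3. P = [[3], [4], [5]], Q = [[1], [2], [3]].
Insert 1: 1 bumps 3 from row 1; 3 bumps 4 from row 2; 4 bumps 5 from row 3; 5 starts row 4. P = [[1], [3], [4], [5]], Q = [[1], [2], [3], [4]].
Insert 2: appended to row 1. P = [[1, 2], [3], [4], [5]], Q = [[1, 5], [2], [3], [4]].

So P = [[1, 2], [3], [4], [5]], Q = [[1, 5], [2], [3], [4]].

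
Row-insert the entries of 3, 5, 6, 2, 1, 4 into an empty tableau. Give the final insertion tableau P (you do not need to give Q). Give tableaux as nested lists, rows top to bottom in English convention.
Insert 3: appended to row 1. P = [[3]].
Insert 5: appended to row 1. P = [[3, 5]].
Insert 6: appended to row 1. P = [[3, 5, 6]].
Insert 2: 2 bumps 3 from row 1; 3 starts row 2. P = [[2, 5, 6], [3]].
Insert 1: 1 bumps 2 from row 1; 2 bumps 3 from row 2; 3 starts row 3. P = [[1, 5, 6], [2], [3]].
Insert 4: 4 bumps 5 from row 1; 5 appends to row 2. P = [[1, 4, 6], [2, 5], [3]].

So P = [[1, 4, 6], [2, 5], [3]].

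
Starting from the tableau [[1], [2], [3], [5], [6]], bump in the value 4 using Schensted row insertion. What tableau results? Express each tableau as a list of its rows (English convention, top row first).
[[1, 4], [2], [3], [5], [6]]

4 is larger than every entry of row 1, so it is appended to row 1. The new tableau is [[1, 4], [2], [3], [5], [6]].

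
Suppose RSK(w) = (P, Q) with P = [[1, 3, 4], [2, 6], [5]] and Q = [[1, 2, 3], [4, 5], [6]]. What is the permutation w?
2 5 6 3 4 1

Reverse the RSK construction: for i from n down to 1, find the cell of Q containing i, remove the entry at that cell from P, and reverse-bump it up through P; the value ejected from row 1 is w(i).

Step i=6: Q has 6 at row 3, column 1; remove 5 from row 3 of P and reverse-bump: 5 enters row 2 and ejects 2; 2 enters row 1 and ejects 1. So w(6) = 1. P is now [[2, 3, 4], [5, 6]].
Step i=5: Q has 5 at row 2, column 2; remove 6 from row 2 of P and reverse-bump: 6 enters row 1 and ejects 4. So w(5) = 4. P is now [[2, 3, 6], [5]].
Step i=4: Q has 4 at row 2, column 1; remove 5 from row 2 of P and reverse-bump: 5 enters row 1 and ejects 3. So w(4) = 3. P is now [[2, 5, 6]].
Step i=3: Q has 3 at row 1, column 3; remove that cell from P, ejecting 6. So w(3) = 6. P is now [[2, 5]].
Step i=2: Q has 2 at row 1, column 2; remove that cell from P, ejecting 5. So w(2) = 5. P is now [[2]].
Step i=1: Q has 1 at row 1, column 1; remove that cell from P, ejecting 2. So w(1) = 2. P is now [].

So w = 2 5 6 3 4 1.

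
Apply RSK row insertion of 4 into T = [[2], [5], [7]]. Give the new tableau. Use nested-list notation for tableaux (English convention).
4 is larger than every entry of row 1, so it is appended to row 1. The new tableau is [[2, 4], [5], [7]].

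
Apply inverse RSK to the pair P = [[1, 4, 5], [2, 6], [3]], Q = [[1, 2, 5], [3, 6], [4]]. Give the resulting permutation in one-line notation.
3 4 2 1 6 5

Reverse the RSK construction: for i from n down to 1, find the cell of Q containing i, remove the entry at that cell from P, and reverse-bump it up through P; the value ejected from row 1 is w(i).

Step i=6: Q has 6 at row 2, column 2; remove 6 from row 2 of P and reverse-bump: 6 enters row 1 and ejects 5. So w(6) = 5. P is now [[1, 4, 6], [2], [3]].
Step i=5: Q has 5 at row 1, column 3; remove that cell from P, ejecting 6. So w(5) = 6. P is now [[1, 4], [2], [3]].
Step i=4: Q has 4 at row 3, column 1; remove 3 from row 3 of P and reverse-bump: 3 enters row 2 and ejects 2; 2 enters row 1 and ejects 1. So w(4) = 1. P is now [[2, 4], [3]].
Step i=3: Q has 3 at row 2, column 1; remove 3 from row 2 of P and reverse-bump: 3 enters row 1 and ejects 2. So w(3) = 2. P is now [[3, 4]].
Step i=2: Q has 2 at row 1, column 2; remove that cell from P, ejecting 4. So w(2) = 4. P is now [[3]].
Step i=1: Q has 1 at row 1, column 1; remove that cell from P, ejecting 3. So w(1) = 3. P is now [].

So w = 3 4 2 1 6 5.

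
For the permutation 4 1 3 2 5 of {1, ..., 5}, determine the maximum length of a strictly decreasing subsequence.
3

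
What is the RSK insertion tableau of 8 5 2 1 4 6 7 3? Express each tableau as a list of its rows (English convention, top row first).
P = [[1, 3, 6, 7], [2, 4], [5], [8]]

After inserting 8: P = [[8]].
After inserting 5: P = [[5], [8]].
After inserting 2: P = [[2], [5], [8]].
After inserting 1: P = [[1], [2], [5], [8]].
After inserting 4: P = [[1, 4], [2], [5], [8]].
After inserting 6: P = [[1, 4, 6], [2], [5], [8]].
After inserting 7: P = [[1, 4, 6, 7], [2], [5], [8]].
After inserting 3: P = [[1, 3, 6, 7], [2, 4], [5], [8]].

So P = [[1, 3, 6, 7], [2, 4], [5], [8]].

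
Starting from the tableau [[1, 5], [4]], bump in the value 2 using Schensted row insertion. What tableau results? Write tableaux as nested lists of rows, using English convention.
[[1, 2], [4, 5]]

In row 1, 2 replaces 5 (the leftmost entry greater than 2); 5 is bumped to row 2. 5 is appended to row 2. The new tableau is [[1, 2], [4, 5]].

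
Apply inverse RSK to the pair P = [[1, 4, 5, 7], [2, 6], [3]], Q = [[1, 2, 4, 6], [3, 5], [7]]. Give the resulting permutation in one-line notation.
Reverse the RSK construction: for i from n down to 1, find the cell of Q containing i, remove the entry at that cell from P, and reverse-bump it up through P; the value ejected from row 1 is w(i).

Step i=7: Q has 7 at row 3, column 1; remove 3 from row 3 of P and reverse-bump: 3 enters row 2 and ejects 2; 2 enters row 1 and ejects 1. So w(7) = 1. P is now [[2, 4, 5, 7], [3, 6]].
Step i=6: Q has 6 at row 1, column 4; remove that cell from P, ejecting 7. So w(6) = 7. P is now [[2, 4, 5], [3, 6]].
Step i=5: Q has 5 at row 2, column 2; remove 6 from row 2 of P and reverse-bump: 6 enters row 1 and ejects 5. So w(5) = 5. P is now [[2, 4, 6], [3]].
Step i=4: Q has 4 at row 1, column 3; remove that cell from P, ejecting 6. So w(4) = 6. P is now [[2, 4], [3]].
Step i=3: Q has 3 at row 2, column 1; remove 3 from row 2 of P and reverse-bump: 3 enters row 1 and ejects 2. So w(3) = 2. P is now [[3, 4]].
Step i=2: Q has 2 at row 1, column 2; remove that cell from P, ejecting 4. So w(2) = 4. P is now [[3]].
Step i=1: Q has 1 at row 1, column 1; remove that cell from P, ejecting 3. So w(1) = 3. P is now [].

So w = 3 4 2 6 5 7 1.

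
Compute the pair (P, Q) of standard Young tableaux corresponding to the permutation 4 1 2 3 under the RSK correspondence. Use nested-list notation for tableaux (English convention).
Insert each entry of the permutation into P by Schensted row insertion, recording in Q the position of each new cell.

Insert 4: appended to row 1. P = [[4]].
Insert 1: 1 bumps 4 from row 1; 4 starts row 2. P = [[1], [4]].
Insert 2: appended to row 1. P = [[1, 2], [4]].
Insert 3: appended to row 1. P = [[1, 2, 3], [4]].

So P = [[1, 2, 3], [4]], Q = [[1, 3, 4], [2]].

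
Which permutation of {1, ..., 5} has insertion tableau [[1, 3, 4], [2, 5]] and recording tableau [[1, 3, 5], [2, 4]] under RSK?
Reverse RSK: for i = n, n-1, ..., 1, locate i in Q, remove the corresponding corner cell from P, and reverse-bump its entry up through P; the value ejected from row 1 is w(i).

So w = 2 1 5 3 4.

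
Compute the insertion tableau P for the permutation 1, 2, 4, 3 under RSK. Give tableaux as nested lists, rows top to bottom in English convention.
Insert 1: appended to row 1. P = [[1]].
Insert 2: appended to row 1. P = [[1, 2]].
Insert 4: appended to row 1. P = [[1, 2, 4]].
Insert 3: 3 bumps 4 from row 1; 4 starts row 2. P = [[1, 2, 3], [4]].

So P = [[1, 2, 3], [4]].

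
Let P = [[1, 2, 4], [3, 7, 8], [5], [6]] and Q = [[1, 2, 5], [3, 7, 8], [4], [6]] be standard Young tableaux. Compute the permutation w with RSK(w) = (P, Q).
6 7 5 3 8 1 2 4

Reverse RSK: for i = n, n-1, ..., 1, locate i in Q, remove the corresponding corner cell from P, and reverse-bump its entry up through P; the value ejected from row 1 is w(i).

So w = 6 7 5 3 8 1 2 4.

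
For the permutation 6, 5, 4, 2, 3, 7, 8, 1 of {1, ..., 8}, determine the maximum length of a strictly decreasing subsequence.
5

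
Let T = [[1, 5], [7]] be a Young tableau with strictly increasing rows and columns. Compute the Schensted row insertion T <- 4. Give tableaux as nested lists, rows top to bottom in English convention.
[[1, 4], [5], [7]]

In row 1, 4 replaces 5 (the leftmost entry greater than 4); 5 is bumped to row 2. In row 2, 5 replaces 7 (the leftmost entry greater than 5); 7 is bumped to row 3. 7 starts a new row 3. The new tableau is [[1, 4], [5], [7]].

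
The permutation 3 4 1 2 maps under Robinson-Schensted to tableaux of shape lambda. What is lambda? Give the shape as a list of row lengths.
[2, 2]

Row-insert each entry into an empty tableau.

After inserting 3: P = [[3]].
After inserting 4: P = [[3, 4]].
After inserting 1: P = [[1, 4], [3]].
After inserting 2: P = [[1, 2], [3, 4]].

The final insertion tableau P = [[1, 2], [3, 4]] has shape [2, 2].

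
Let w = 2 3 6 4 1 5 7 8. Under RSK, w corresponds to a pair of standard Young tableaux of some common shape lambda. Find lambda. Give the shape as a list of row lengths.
[6, 1, 1]

Row-insert each entry into an empty tableau.

After inserting 2: P = [[2]].
After inserting 3: P = [[2, 3]].
After inserting 6: P = [[2, 3, 6]].
After inserting 4: P = [[2, 3, 4], [6]].
After inserting 1: P = [[1, 3, 4], [2], [6]].
After inserting 5: P = [[1, 3, 4, 5], [2], [6]].
After inserting 7: P = [[1, 3, 4, 5, 7], [2], [6]].
After inserting 8: P = [[1, 3, 4, 5, 7, 8], [2], [6]].

The final insertion tableau P = [[1, 3, 4, 5, 7, 8], [2], [6]] has shape [6, 1, 1].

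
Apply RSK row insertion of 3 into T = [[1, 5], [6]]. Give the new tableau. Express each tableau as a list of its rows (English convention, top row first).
In row 1, 3 replaces 5 (the leftmost entry greater than 3); 5 is bumped to row 2. In row 2, 5 replaces 6 (the leftmost entry greater than 5); 6 is bumped to row 3. 6 starts a new row 3. The new tableau is [[1, 3], [5], [6]].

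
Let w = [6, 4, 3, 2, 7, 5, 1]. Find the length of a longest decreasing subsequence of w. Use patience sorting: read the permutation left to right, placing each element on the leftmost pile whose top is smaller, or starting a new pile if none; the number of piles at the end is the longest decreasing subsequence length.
6: new pile. tops = [6]
4: new pile. tops = [6, 4]
3: new pile. tops = [6, 4, 3]
2: new pile. tops = [6, 4, 3, 2]
7: onto pile 1 (replacing 6). tops = [7, 4, 3, 2]
5: onto pile 2 (replacing 4). tops = [7, 5, 3, 2]
1: new pile. tops = [7, 5, 3, 2, 1]

5 piles, so the longest decreasing subsequence has length 5.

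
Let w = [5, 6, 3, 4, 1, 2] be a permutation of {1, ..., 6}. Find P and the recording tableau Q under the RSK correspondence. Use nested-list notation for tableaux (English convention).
P = [[1, 2], [3, 4], [5, 6]], Q = [[1, 2], [3, 4], [5, 6]]

Insert each entry of the permutation into P by Schensted row insertion, recording in Q the position of each new cell.

Insert 5: appended to row 1. P = [[5]], Q = [[1]].
Insert 6: appended to row 1. P = [[5, 6]], Q = [[1, 2]].
Insert 3: 3 bumps 5 from row 1; 5 starts row 2. P = [[3, 6], [5]], Q = [[1, 2], [3]].
Insert 4: 4 bumps 6 from row 1; 6 appends to row 2. P = [[3, 4], [5, 6]], Q = [[1, 2], [3, 4]].
Insert 1: 1 bumps 3 from row 1; 3 bumps 5 from row 2; 5 starts row 3. P = [[1, 4], [3, 6], [5]], Q = [[1, 2], [3, 4], [5]].
Insert 2: 2 bumps 4 from row 1; 4 bumps 6 from row 2; 6 appends to row 3. P = [[1, 2], [3, 4], [5, 6]], Q = [[1, 2], [3, 4], [5, 6]].

So P = [[1, 2], [3, 4], [5, 6]], Q = [[1, 2], [3, 4], [5, 6]].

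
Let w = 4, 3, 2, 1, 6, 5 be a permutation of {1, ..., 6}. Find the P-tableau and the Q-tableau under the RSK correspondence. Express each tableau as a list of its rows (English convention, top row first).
Insert each entry of the permutation into P by Schensted row insertion, recording in Q the position of each new cell.

Insert 4: appended to row 1. P = [[4]].
Insert 3: 3 bumps 4 from row 1; 4 starts row 2. P = [[3], [4]].
Insert 2: 2 bumps 3 from row 1; 3 bumps 4 from row 2; 4 starts row 3. P = [[2], [3], [4]].
Insert 1: 1 bumps 2 from row 1; 2 bumps 3 from row 2; 3 bumps 4 from row 3; 4 starts row 4. P = [[1], [2], [3], [4]].
Insert 6: appended to row 1. P = [[1, 6], [2], [3], [4]].
Insert 5: 5 bumps 6 from row 1; 6 appends to row 2. P = [[1, 5], [2, 6], [3], [4]].

So P = [[1, 5], [2, 6], [3], [4]], Q = [[1, 5], [2, 6], [3], [4]].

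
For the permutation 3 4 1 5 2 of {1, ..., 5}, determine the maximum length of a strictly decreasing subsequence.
2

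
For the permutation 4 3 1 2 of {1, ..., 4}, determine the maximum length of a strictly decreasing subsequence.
3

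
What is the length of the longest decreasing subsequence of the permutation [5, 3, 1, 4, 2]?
3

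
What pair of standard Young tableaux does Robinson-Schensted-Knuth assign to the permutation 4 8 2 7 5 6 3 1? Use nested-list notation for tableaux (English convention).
Insert each entry of the permutation into P by Schensted row insertion, recording in Q the position of each new cell.

Insert 4: appended to row 1. P = [[4]].
Insert 8: appended to row 1. P = [[4, 8]].
Insert 2: 2 bumps 4 from row 1; 4 starts row 2. P = [[2, 8], [4]].
Insert 7: 7 bumps 8 from row 1; 8 appends to row 2. P = [[2, 7], [4, 8]].
Insert 5: 5 bumps 7 from row 1; 7 bumps 8 from row 2; 8 starts row 3. P = [[2, 5], [4, 7], [8]].
Insert 6: appended to row 1. P = [[2, 5, 6], [4, 7], [8]].
Insert 3: 3 bumps 5 from row 1; 5 bumps 7 from row 2; 7 bumps 8 from row 3; 8 starts row 4. P = [[2, 3, 6], [4, 5], [7], [8]].
Insert 1: 1 bumps 2 from row 1; 2 bumps 4 from row 2; 4 bumps 7 from row 3; 7 bumps 8 from row 4; 8 starts row 5. P = [[1, 3, 6], [2, 5], [4], [7], [8]].

So P = [[1, 3, 6], [2, 5], [4], [7], [8]], Q = [[1, 2, 6], [3, 4], [5], [7], [8]].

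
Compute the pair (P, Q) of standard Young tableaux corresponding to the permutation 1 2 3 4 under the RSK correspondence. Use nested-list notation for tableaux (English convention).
Insert each entry of the permutation into P by Schensted row insertion, recording in Q the position of each new cell.

Insert 1: appended to row 1. P = [[1]].
Insert 2: appended to row 1. P = [[1, 2]].
Insert 3: appended to row 1. P = [[1, 2, 3]].
Insert 4: appended to row 1. P = [[1, 2, 3, 4]].

So P = [[1, 2, 3, 4]], Q = [[1, 2, 3, 4]].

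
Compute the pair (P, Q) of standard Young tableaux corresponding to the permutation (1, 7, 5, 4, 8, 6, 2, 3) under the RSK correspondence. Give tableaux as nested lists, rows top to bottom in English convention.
Insert each entry of the permutation into P by Schensted row insertion, recording in Q the position of each new cell.

Insert 1: appended to row 1. P = [[1]], Q = [[1]].
Insert 7: appended to row 1. P = [[1, 7]], Q = [[1, 2]].
Insert 5: 5 bumps 7 from row 1; 7 starts row 2. P = [[1, 5], [7]], Q = [[1, 2], [3]].
Insert 4: 4 bumps 5 from row 1; 5 bumps 7 from row 2; 7 starts row 3. P = [[1, 4], [5], [7]], Q = [[1, 2], [3], [4]].
Insert 8: appended to row 1. P = [[1, 4, 8], [5], [7]], Q = [[1, 2, 5], [3], [4]].
Insert 6: 6 bumps 8 from row 1; 8 appends to row 2. P = [[1, 4, 6], [5, 8], [7]], Q = [[1, 2, 5], [3, 6], [4]].
Insert 2: 2 bumps 4 from row 1; 4 bumps 5 from row 2; 5 bumps 7 from row 3; 7 starts row 4. P = [[1, 2, 6], [4, 8], [5], [7]], Q = [[1, 2, 5], [3, 6], [4], [7]].
Insert 3: 3 bumps 6 from row 1; 6 bumps 8 from row 2; 8 appends to row 3. P = [[1, 2, 3], [4, 6], [5, 8], [7]], Q = [[1, 2, 5], [3, 6], [4, 8], [7]].

So P = [[1, 2, 3], [4, 6], [5, 8], [7]], Q = [[1, 2, 5], [3, 6], [4, 8], [7]].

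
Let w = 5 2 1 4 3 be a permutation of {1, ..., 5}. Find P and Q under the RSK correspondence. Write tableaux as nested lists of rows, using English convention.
Insert each entry of the permutation into P by Schensted row insertion, recording in Q the position of each new cell.

Insert 5: appended to row 1. P = [[5]].
Insert 2: 2 bumps 5 from row 1; 5 starts row 2. P = [[2], [5]].
Insert 1: 1 bumps 2 from row 1; 2 bumps 5 from row 2; 5 starts row 3. P = [[1], [2], [5]].
Insert 4: appended to row 1. P = [[1, 4], [2], [5]].
Insert 3: 3 bumps 4 from row 1; 4 appends to row 2. P = [[1, 3], [2, 4], [5]].

So P = [[1, 3], [2, 4], [5]], Q = [[1, 4], [2, 5], [3]].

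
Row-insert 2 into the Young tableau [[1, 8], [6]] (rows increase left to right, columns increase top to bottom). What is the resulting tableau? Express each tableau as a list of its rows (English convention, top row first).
In row 1, 2 replaces 8 (the leftmost entry greater than 2); 8 is bumped to row 2. 8 is appended to row 2. The new tableau is [[1, 2], [6, 8]].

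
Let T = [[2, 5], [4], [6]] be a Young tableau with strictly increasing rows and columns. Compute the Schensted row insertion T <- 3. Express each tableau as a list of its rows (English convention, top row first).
In row 1, 3 replaces 5 (the leftmost entry greater than 3); 5 is bumped to row 2. 5 is appended to row 2. The new tableau is [[2, 3], [4, 5], [6]].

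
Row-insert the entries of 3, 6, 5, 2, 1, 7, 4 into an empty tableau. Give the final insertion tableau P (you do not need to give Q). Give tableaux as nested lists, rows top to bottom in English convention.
Insert 3: appended to row 1. P = [[3]].
Insert 6: appended to row 1. P = [[3, 6]].
Insert 5: 5 bumps 6 from row 1; 6 starts row 2. P = [[3, 5], [6]].
Insert 2: 2 bumps 3 from row 1; 3 bumps 6 from row 2; 6 starts row 3. P = [[2, 5], [3], [6]].
Insert 1: 1 bumps 2 from row 1; 2 bumps 3 from row 2; 3 bumps 6 from row 3; 6 starts row 4. P = [[1, 5], [2], [3], [6]].
Insert 7: appended to row 1. P = [[1, 5, 7], [2], [3], [6]].
Insert 4: 4 bumps 5 from row 1; 5 appends to row 2. P = [[1, 4, 7], [2, 5], [3], [6]].

So P = [[1, 4, 7], [2, 5], [3], [6]].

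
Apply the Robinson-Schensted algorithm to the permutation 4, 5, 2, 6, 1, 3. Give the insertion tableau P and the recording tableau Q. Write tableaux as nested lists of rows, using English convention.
P = [[1, 3, 6], [2, 5], [4]], Q = [[1, 2, 4], [3, 6], [5]]

Insert each entry of the permutation into P by Schensted row insertion, recording in Q the position of each new cell.

Insert 4: appended to row 1. P = [[4]].
Insert 5: appended to row 1. P = [[4, 5]].
Insert 2: 2 bumps 4 from row 1; 4 starts row 2. P = [[2, 5], [4]].
Insert 6: appended to row 1. P = [[2, 5, 6], [4]].
Insert 1: 1 bumps 2 from row 1; 2 bumps 4 from row 2; 4 starts row 3. P = [[1, 5, 6], [2], [4]].
Insert 3: 3 bumps 5 from row 1; 5 appends to row 2. P = [[1, 3, 6], [2, 5], [4]].

So P = [[1, 3, 6], [2, 5], [4]], Q = [[1, 2, 4], [3, 6], [5]].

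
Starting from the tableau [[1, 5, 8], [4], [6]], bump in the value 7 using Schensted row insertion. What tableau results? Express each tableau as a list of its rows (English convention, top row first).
In row 1, 7 replaces 8 (the leftmost entry greater than 7); 8 is bumped to row 2. 8 is appended to row 2. The new tableau is [[1, 5, 7], [4, 8], [6]].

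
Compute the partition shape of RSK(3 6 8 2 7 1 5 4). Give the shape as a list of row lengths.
Row-insert each entry into an empty tableau.

After inserting 3: P = [[3]].
After inserting 6: P = [[3, 6]].
After inserting 8: P = [[3, 6, 8]].
After inserting 2: P = [[2, 6, 8], [3]].
After inserting 7: P = [[2, 6, 7], [3, 8]].
After inserting 1: P = [[1, 6, 7], [2, 8], [3]].
After inserting 5: P = [[1, 5, 7], [2, 6], [3, 8]].
After inserting 4: P = [[1, 4, 7], [2, 5], [3, 6], [8]].

The final insertion tableau P = [[1, 4, 7], [2, 5], [3, 6], [8]] has shape [3, 2, 2, 1].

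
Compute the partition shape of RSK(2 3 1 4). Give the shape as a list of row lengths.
[3, 1]

Row-insert each entry into an empty tableau.

After inserting 2: P = [[2]].
After inserting 3: P = [[2, 3]].
After inserting 1: P = [[1, 3], [2]].
After inserting 4: P = [[1, 3, 4], [2]].

The final insertion tableau P = [[1, 3, 4], [2]] has shape [3, 1].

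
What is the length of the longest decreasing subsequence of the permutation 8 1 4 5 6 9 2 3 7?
3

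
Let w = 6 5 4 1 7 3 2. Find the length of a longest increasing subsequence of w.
2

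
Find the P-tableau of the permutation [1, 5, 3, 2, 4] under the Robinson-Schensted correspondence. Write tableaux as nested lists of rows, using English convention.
Insert 1: appended to row 1. P = [[1]].
Insert 5: appended to row 1. P = [[1, 5]].
Insert 3: 3 bumps 5 from row 1; 5 starts row 2. P = [[1, 3], [5]].
Insert 2: 2 bumps 3 from row 1; 3 bumps 5 from row 2; 5 starts row 3. P = [[1, 2], [3], [5]].
Insert 4: appended to row 1. P = [[1, 2, 4], [3], [5]].

So P = [[1, 2, 4], [3], [5]].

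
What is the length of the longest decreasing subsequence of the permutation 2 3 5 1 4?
2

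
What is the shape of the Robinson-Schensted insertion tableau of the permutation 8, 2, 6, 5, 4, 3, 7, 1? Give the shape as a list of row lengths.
Row-insert each entry into an empty tableau.

After inserting 8: P = [[8]].
After inserting 2: P = [[2], [8]].
After inserting 6: P = [[2, 6], [8]].
After inserting 5: P = [[2, 5], [6], [8]].
After inserting 4: P = [[2, 4], [5], [6], [8]].
After inserting 3: P = [[2, 3], [4], [5], [6], [8]].
After inserting 7: P = [[2, 3, 7], [4], [5], [6], [8]].
After inserting 1: P = [[1, 3, 7], [2], [4], [5], [6], [8]].

The final insertion tableau P = [[1, 3, 7], [2], [4], [5], [6], [8]] has shape [3, 1, 1, 1, 1, 1].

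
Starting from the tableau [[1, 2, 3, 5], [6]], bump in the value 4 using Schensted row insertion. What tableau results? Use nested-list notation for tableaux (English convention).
In row 1, 4 replaces 5 (the leftmost entry greater than 4); 5 is bumped to row 2. In row 2, 5 replaces 6 (the leftmost entry greater than 5); 6 is bumped to row 3. 6 starts a new row 3. The new tableau is [[1, 2, 3, 4], [5], [6]].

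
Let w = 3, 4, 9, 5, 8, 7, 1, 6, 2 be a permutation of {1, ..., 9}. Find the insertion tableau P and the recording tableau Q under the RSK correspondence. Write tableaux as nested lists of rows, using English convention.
P = [[1, 2, 5, 6], [3, 4], [7], [8], [9]], Q = [[1, 2, 3, 5], [4, 8], [6], [7], [9]]

Insert each entry of the permutation into P by Schensted row insertion, recording in Q the position of each new cell.

Insert 3: appended to row 1. P = [[3]].
Insert 4: appended to row 1. P = [[3, 4]].
Insert 9: appended to row 1. P = [[3, 4, 9]].
Insert 5: 5 bumps 9 from row 1; 9 starts row 2. P = [[3, 4, 5], [9]].
Insert 8: appended to row 1. P = [[3, 4, 5, 8], [9]].
Insert 7: 7 bumps 8 from row 1; 8 bumps 9 from row 2; 9 starts row 3. P = [[3, 4, 5, 7], [8], [9]].
Insert 1: 1 bumps 3 from row 1; 3 bumps 8 from row 2; 8 bumps 9 from row 3; 9 starts row 4. P = [[1, 4, 5, 7], [3], [8], [9]].
Insert 6: 6 bumps 7 from row 1; 7 appends to row 2. P = [[1, 4, 5, 6], [3, 7], [8], [9]].
Insert 2: 2 bumps 4 from row 1; 4 bumps 7 from row 2; 7 bumps 8 from row 3; 8 bumps 9 from row 4; 9 starts row 5. P = [[1, 2, 5, 6], [3, 4], [7], [8], [9]].

So P = [[1, 2, 5, 6], [3, 4], [7], [8], [9]], Q = [[1, 2, 3, 5], [4, 8], [6], [7], [9]].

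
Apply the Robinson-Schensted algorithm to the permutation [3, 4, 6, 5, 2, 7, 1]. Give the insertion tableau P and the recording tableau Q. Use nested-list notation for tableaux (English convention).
Insert each entry of the permutation into P by Schensted row insertion, recording in Q the position of each new cell.

After inserting 3: P = [[3]].
After inserting 4: P = [[3, 4]].
After inserting 6: P = [[3, 4, 6]].
After inserting 5: P = [[3, 4, 5], [6]].
After inserting 2: P = [[2, 4, 5], [3], [6]].
After inserting 7: P = [[2, 4, 5, 7], [3], [6]].
After inserting 1: P = [[1, 4, 5, 7], [2], [3], [6]].

So P = [[1, 4, 5, 7], [2], [3], [6]], Q = [[1, 2, 3, 6], [4], [5], [7]].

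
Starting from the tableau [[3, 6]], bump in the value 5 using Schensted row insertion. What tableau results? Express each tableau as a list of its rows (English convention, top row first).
In row 1, 5 replaces 6 (the leftmost entry greater than 5); 6 is bumped to row 2. 6 starts a new row 2. The new tableau is [[3, 5], [6]].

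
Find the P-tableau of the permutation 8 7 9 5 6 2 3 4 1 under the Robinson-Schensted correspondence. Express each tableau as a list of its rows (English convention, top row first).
P = [[1, 3, 4], [2, 6], [5, 9], [7], [8]]

Insert 8: appended to row 1. P = [[8]].
Insert 7: 7 bumps 8 from row 1; 8 starts row 2. P = [[7], [8]].
Insert 9: appended to row 1. P = [[7, 9], [8]].
Insert 5: 5 bumps 7 from row 1; 7 bumps 8 from row 2; 8 starts row 3. P = [[5, 9], [7], [8]].
Insert 6: 6 bumps 9 from row 1; 9 appends to row 2. P = [[5, 6], [7, 9], [8]].
Insert 2: 2 bumps 5 from row 1; 5 bumps 7 from row 2; 7 bumps 8 from row 3; 8 starts row 4. P = [[2, 6], [5, 9], [7], [8]].
Insert 3: 3 bumps 6 from row 1; 6 bumps 9 from row 2; 9 appends to row 3. P = [[2, 3], [5, 6], [7, 9], [8]].
Insert 4: appended to row 1. P = [[2, 3, 4], [5, 6], [7, 9], [8]].
Insert 1: 1 bumps 2 from row 1; 2 bumps 5 from row 2; 5 bumps 7 from row 3; 7 bumps 8 from row 4; 8 starts row 5. P = [[1, 3, 4], [2, 6], [5, 9], [7], [8]].

So P = [[1, 3, 4], [2, 6], [5, 9], [7], [8]].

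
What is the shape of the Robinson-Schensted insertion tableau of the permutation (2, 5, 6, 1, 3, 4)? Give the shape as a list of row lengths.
[3, 3]

Row-insert each entry into an empty tableau.

After inserting 2: P = [[2]].
After inserting 5: P = [[2, 5]].
After inserting 6: P = [[2, 5, 6]].
After inserting 1: P = [[1, 5, 6], [2]].
After inserting 3: P = [[1, 3, 6], [2, 5]].
After inserting 4: P = [[1, 3, 4], [2, 5, 6]].

The final insertion tableau P = [[1, 3, 4], [2, 5, 6]] has shape [3, 3].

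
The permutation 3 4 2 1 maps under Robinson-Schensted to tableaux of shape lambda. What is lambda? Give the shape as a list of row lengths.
[2, 1, 1]

RSK row insertion gives P = [[1, 4], [2], [3]], which has shape [2, 1, 1].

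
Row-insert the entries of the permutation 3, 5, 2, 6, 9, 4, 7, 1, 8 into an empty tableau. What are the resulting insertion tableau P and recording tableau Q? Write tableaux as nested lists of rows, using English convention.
Insert each entry of the permutation into P by Schensted row insertion, recording in Q the position of each new cell.

Insert 3: appended to row 1. P = [[3]], Q = [[1]].
Insert 5: appended to row 1. P = [[3, 5]], Q = [[1, 2]].
Insert 2: 2 bumps 3 from row 1; 3 starts row 2. P = [[2, 5], [3]], Q = [[1, 2], [3]].
Insert 6: appended to row 1. P = [[2, 5, 6], [3]], Q = [[1, 2, 4], [3]].
Insert 9: appended to row 1. P = [[2, 5, 6, 9], [3]], Q = [[1, 2, 4, 5], [3]].
Insert 4: 4 bumps 5 from row 1; 5 appends to row 2. P = [[2, 4, 6, 9], [3, 5]], Q = [[1, 2, 4, 5], [3, 6]].
Insert 7: 7 bumps 9 from row 1; 9 appends to row 2. P = [[2, 4, 6, 7], [3, 5, 9]], Q = [[1, 2, 4, 5], [3, 6, 7]].
Insert 1: 1 bumps 2 from row 1; 2 bumps 3 from row 2; 3 starts row 3. P = [[1, 4, 6, 7], [2, 5, 9], [3]], Q = [[1, 2, 4, 5], [3, 6, 7], [8]].
Insert 8: appended to row 1. P = [[1, 4, 6, 7, 8], [2, 5, 9], [3]], Q = [[1, 2, 4, 5, 9], [3, 6, 7], [8]].

So P = [[1, 4, 6, 7, 8], [2, 5, 9], [3]], Q = [[1, 2, 4, 5, 9], [3, 6, 7], [8]].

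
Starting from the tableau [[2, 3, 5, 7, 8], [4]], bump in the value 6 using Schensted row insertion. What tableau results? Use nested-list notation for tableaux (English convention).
In row 1, 6 replaces 7 (the leftmost entry greater than 6); 7 is bumped to row 2. 7 is appended to row 2. The new tableau is [[2, 3, 5, 6, 8], [4, 7]].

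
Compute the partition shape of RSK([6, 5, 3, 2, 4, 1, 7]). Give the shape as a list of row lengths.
[3, 1, 1, 1, 1]

Row-insert each entry into an empty tableau.

After inserting 6: P = [[6]].
After inserting 5: P = [[5], [6]].
After inserting 3: P = [[3], [5], [6]].
After inserting 2: P = [[2], [3], [5], [6]].
After inserting 4: P = [[2, 4], [3], [5], [6]].
After inserting 1: P = [[1, 4], [2], [3], [5], [6]].
After inserting 7: P = [[1, 4, 7], [2], [3], [5], [6]].

The final insertion tableau P = [[1, 4, 7], [2], [3], [5], [6]] has shape [3, 1, 1, 1, 1].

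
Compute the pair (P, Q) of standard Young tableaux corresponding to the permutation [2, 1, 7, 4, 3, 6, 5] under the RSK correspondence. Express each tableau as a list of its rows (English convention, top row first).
Insert each entry of the permutation into P by Schensted row insertion, recording in Q the position of each new cell.

Insert 2: appended to row 1. P = [[2]], Q = [[1]].
Insert 1: 1 bumps 2 from row 1; 2 starts row 2. P = [[1], [2]], Q = [[1], [2]].
Insert 7: appended to row 1. P = [[1, 7], [2]], Q = [[1, 3], [2]].
Insert 4: 4 bumps 7 from row 1; 7 appends to row 2. P = [[1, 4], [2, 7]], Q = [[1, 3], [2, 4]].
Insert 3: 3 bumps 4 from row 1; 4 bumps 7 from row 2; 7 starts row 3. P = [[1, 3], [2, 4], [7]], Q = [[1, 3], [2, 4], [5]].
Insert 6: appended to row 1. P = [[1, 3, 6], [2, 4], [7]], Q = [[1, 3, 6], [2, 4], [5]].
Insert 5: 5 bumps 6 from row 1; 6 appends to row 2. P = [[1, 3, 5], [2, 4, 6], [7]], Q = [[1, 3, 6], [2, 4, 7], [5]].

So P = [[1, 3, 5], [2, 4, 6], [7]], Q = [[1, 3, 6], [2, 4, 7], [5]].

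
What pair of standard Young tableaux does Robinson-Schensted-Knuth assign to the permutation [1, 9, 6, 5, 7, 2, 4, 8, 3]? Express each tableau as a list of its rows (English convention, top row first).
Insert each entry of the permutation into P by Schensted row insertion, recording in Q the position of each new cell.

Insert 1: appended to row 1. P = [[1]].
Insert 9: appended to row 1. P = [[1, 9]].
Insert 6: 6 bumps 9 from row 1; 9 starts row 2. P = [[1, 6], [9]].
Insert 5: 5 bumps 6 from row 1; 6 bumps 9 from row 2; 9 starts row 3. P = [[1, 5], [6], [9]].
Insert 7: appended to row 1. P = [[1, 5, 7], [6], [9]].
Insert 2: 2 bumps 5 from row 1; 5 bumps 6 from row 2; 6 bumps 9 from row 3; 9 starts row 4. P = [[1, 2, 7], [5], [6], [9]].
Insert 4: 4 bumps 7 from row 1; 7 appends to row 2. P = [[1, 2, 4], [5, 7], [6], [9]].
Insert 8: appended to row 1. P = [[1, 2, 4, 8], [5, 7], [6], [9]].
Insert 3: 3 bumps 4 from row 1; 4 bumps 5 from row 2; 5 bumps 6 from row 3; 6 bumps 9 from row 4; 9 starts row 5. P = [[1, 2, 3, 8], [4, 7], [5], [6], [9]].

So P = [[1, 2, 3, 8], [4, 7], [5], [6], [9]], Q = [[1, 2, 5, 8], [3, 7], [4], [6], [9]].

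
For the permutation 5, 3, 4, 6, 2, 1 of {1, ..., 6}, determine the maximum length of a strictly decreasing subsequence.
4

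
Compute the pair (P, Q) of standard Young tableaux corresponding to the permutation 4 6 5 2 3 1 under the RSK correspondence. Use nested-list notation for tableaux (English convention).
Insert each entry of the permutation into P by Schensted row insertion, recording in Q the position of each new cell.

Insert 4: appended to row 1. P = [[4]].
Insert 6: appended to row 1. P = [[4, 6]].
Insert 5: 5 bumps 6 from row 1; 6 starts row 2. P = [[4, 5], [6]].
Insert 2: 2 bumps 4 from row 1; 4 bumps 6 from row 2; 6 starts row 3. P = [[2, 5], [4], [6]].
Insert 3: 3 bumps 5 from row 1; 5 appends to row 2. P = [[2, 3], [4, 5], [6]].
Insert 1: 1 bumps 2 from row 1; 2 bumps 4 from row 2; 4 bumps 6 from row 3; 6 starts row 4. P = [[1, 3], [2, 5], [4], [6]].

So P = [[1, 3], [2, 5], [4], [6]], Q = [[1, 2], [3, 5], [4], [6]].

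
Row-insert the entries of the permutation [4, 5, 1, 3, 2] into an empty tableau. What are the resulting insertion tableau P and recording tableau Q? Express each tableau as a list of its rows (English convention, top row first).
P = [[1, 2], [3, 5], [4]], Q = [[1, 2], [3, 4], [5]]

Insert each entry of the permutation into P by Schensted row insertion, recording in Q the position of each new cell.

Insert 4: appended to row 1. P = [[4]], Q = [[1]].
Insert 5: appended to row 1. P = [[4, 5]], Q = [[1, 2]].
Insert 1: 1 bumps 4 from row 1; 4 starts row 2. P = [[1, 5], [4]], Q = [[1, 2], [3]].
Insert 3: 3 bumps 5 from row 1; 5 appends to row 2. P = [[1, 3], [4, 5]], Q = [[1, 2], [3, 4]].
Insert 2: 2 bumps 3 from row 1; 3 bumps 4 from row 2; 4 starts row 3. P = [[1, 2], [3, 5], [4]], Q = [[1, 2], [3, 4], [5]].

So P = [[1, 2], [3, 5], [4]], Q = [[1, 2], [3, 4], [5]].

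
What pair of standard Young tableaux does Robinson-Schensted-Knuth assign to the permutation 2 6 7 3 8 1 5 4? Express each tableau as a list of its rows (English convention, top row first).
P = [[1, 3, 4, 8], [2, 5], [6, 7]], Q = [[1, 2, 3, 5], [4, 7], [6, 8]]

Insert each entry of the permutation into P by Schensted row insertion, recording in Q the position of each new cell.

Insert 2: appended to row 1. P = [[2]].
Insert 6: appended to row 1. P = [[2, 6]].
Insert 7: appended to row 1. P = [[2, 6, 7]].
Insert 3: 3 bumps 6 from row 1; 6 starts row 2. P = [[2, 3, 7], [6]].
Insert 8: appended to row 1. P = [[2, 3, 7, 8], [6]].
Insert 1: 1 bumps 2 from row 1; 2 bumps 6 from row 2; 6 starts row 3. P = [[1, 3, 7, 8], [2], [6]].
Insert 5: 5 bumps 7 from row 1; 7 appends to row 2. P = [[1, 3, 5, 8], [2, 7], [6]].
Insert 4: 4 bumps 5 from row 1; 5 bumps 7 from row 2; 7 appends to row 3. P = [[1, 3, 4, 8], [2, 5], [6, 7]].

So P = [[1, 3, 4, 8], [2, 5], [6, 7]], Q = [[1, 2, 3, 5], [4, 7], [6, 8]].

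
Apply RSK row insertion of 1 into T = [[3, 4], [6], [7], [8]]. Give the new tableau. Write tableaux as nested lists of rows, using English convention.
In row 1, 1 replaces 3 (the leftmost entry greater than 1); 3 is bumped to row 2. In row 2, 3 replaces 6 (the leftmost entry greater than 3); 6 is bumped to row 3. In row 3, 6 replaces 7 (the leftmost entry greater than 6); 7 is bumped to row 4. In row 4, 7 replaces 8 (the leftmost entry greater than 7); 8 is bumped to row 5. 8 starts a new row 5. The new tableau is [[1, 4], [3], [6], [7], [8]].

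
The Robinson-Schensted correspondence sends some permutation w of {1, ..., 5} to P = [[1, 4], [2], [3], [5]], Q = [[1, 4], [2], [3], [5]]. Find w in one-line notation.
5 3 2 4 1

Reverse the RSK construction: for i from n down to 1, find the cell of Q containing i, remove the entry at that cell from P, and reverse-bump it up through P; the value ejected from row 1 is w(i).

Step i=5: Q has 5 at row 4, column 1; remove 5 from row 4 of P and reverse-bump: 5 enters row 3 and ejects 3; 3 enters row 2 and ejects 2; 2 enters row 1 and ejects 1. So w(5) = 1. P is now [[2, 4], [3], [5]].
Step i=4: Q has 4 at row 1, column 2; remove that cell from P, ejecting 4. So w(4) = 4. P is now [[2], [3], [5]].
Step i=3: Q has 3 at row 3, column 1; remove 5 from row 3 of P and reverse-bump: 5 enters row 2 and ejects 3; 3 enters row 1 and ejects 2. So w(3) = 2. P is now [[3], [5]].
Step i=2: Q has 2 at row 2, column 1; remove 5 from row 2 of P and reverse-bump: 5 enters row 1 and ejects 3. So w(2) = 3. P is now [[5]].
Step i=1: Q has 1 at row 1, column 1; remove that cell from P, ejecting 5. So w(1) = 5. P is now [].

So w = 5 3 2 4 1.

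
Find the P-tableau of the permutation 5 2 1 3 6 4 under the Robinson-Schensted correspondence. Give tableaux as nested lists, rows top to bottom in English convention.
Insert 5: appended to row 1. P = [[5]].
Insert 2: 2 bumps 5 from row 1; 5 starts row 2. P = [[2], [5]].
Insert 1: 1 bumps 2 from row 1; 2 bumps 5 from row 2; 5 starts row 3. P = [[1], [2], [5]].
Insert 3: appended to row 1. P = [[1, 3], [2], [5]].
Insert 6: appended to row 1. P = [[1, 3, 6], [2], [5]].
Insert 4: 4 bumps 6 from row 1; 6 appends to row 2. P = [[1, 3, 4], [2, 6], [5]].

So P = [[1, 3, 4], [2, 6], [5]].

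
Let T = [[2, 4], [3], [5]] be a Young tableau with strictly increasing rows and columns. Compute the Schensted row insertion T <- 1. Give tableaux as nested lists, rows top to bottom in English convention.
In row 1, 1 replaces 2 (the leftmost entry greater than 1); 2 is bumped to row 2. In row 2, 2 replaces 3 (the leftmost entry greater than 2); 3 is bumped to row 3. In row 3, 3 replaces 5 (the leftmost entry greater than 3); 5 is bumped to row 4. 5 starts a new row 4. The new tableau is [[1, 4], [2], [3], [5]].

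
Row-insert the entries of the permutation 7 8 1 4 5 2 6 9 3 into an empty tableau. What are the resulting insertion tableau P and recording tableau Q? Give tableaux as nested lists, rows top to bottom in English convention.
P = [[1, 2, 3, 6, 9], [4, 5], [7, 8]], Q = [[1, 2, 5, 7, 8], [3, 4], [6, 9]]

Insert each entry of the permutation into P by Schensted row insertion, recording in Q the position of each new cell.

After inserting 7: P = [[7]].
After inserting 8: P = [[7, 8]].
After inserting 1: P = [[1, 8], [7]].
After inserting 4: P = [[1, 4], [7, 8]].
After inserting 5: P = [[1, 4, 5], [7, 8]].
After inserting 2: P = [[1, 2, 5], [4, 8], [7]].
After inserting 6: P = [[1, 2, 5, 6], [4, 8], [7]].
After inserting 9: P = [[1, 2, 5, 6, 9], [4, 8], [7]].
After inserting 3: P = [[1, 2, 3, 6, 9], [4, 5], [7, 8]].

So P = [[1, 2, 3, 6, 9], [4, 5], [7, 8]], Q = [[1, 2, 5, 7, 8], [3, 4], [6, 9]].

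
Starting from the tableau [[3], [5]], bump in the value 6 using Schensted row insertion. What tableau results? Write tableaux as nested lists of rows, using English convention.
6 is larger than every entry of row 1, so it is appended to row 1. The new tableau is [[3, 6], [5]].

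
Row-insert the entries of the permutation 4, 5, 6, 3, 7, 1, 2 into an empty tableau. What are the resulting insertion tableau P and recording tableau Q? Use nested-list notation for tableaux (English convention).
Insert each entry of the permutation into P by Schensted row insertion, recording in Q the position of each new cell.

Insert 4: appended to row 1. P = [[4]].
Insert 5: appended to row 1. P = [[4, 5]].
Insert 6: appended to row 1. P = [[4, 5, 6]].
Insert 3: 3 bumps 4 from row 1; 4 starts row 2. P = [[3, 5, 6], [4]].
Insert 7: appended to row 1. P = [[3, 5, 6, 7], [4]].
Insert 1: 1 bumps 3 from row 1; 3 bumps 4 from row 2; 4 starts row 3. P = [[1, 5, 6, 7], [3], [4]].
Insert 2: 2 bumps 5 from row 1; 5 appends to row 2. P = [[1, 2, 6, 7], [3, 5], [4]].

So P = [[1, 2, 6, 7], [3, 5], [4]], Q = [[1, 2, 3, 5], [4, 7], [6]].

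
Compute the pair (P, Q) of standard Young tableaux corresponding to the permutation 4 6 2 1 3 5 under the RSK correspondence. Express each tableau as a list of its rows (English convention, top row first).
P = [[1, 3, 5], [2, 6], [4]], Q = [[1, 2, 6], [3, 5], [4]]

Insert each entry of the permutation into P by Schensted row insertion, recording in Q the position of each new cell.

Insert 4: appended to row 1. P = [[4]].
Insert 6: appended to row 1. P = [[4, 6]].
Insert 2: 2 bumps 4 from row 1; 4 starts row 2. P = [[2, 6], [4]].
Insert 1: 1 bumps 2 from row 1; 2 bumps 4 from row 2; 4 starts row 3. P = [[1, 6], [2], [4]].
Insert 3: 3 bumps 6 from row 1; 6 appends to row 2. P = [[1, 3], [2, 6], [4]].
Insert 5: appended to row 1. P = [[1, 3, 5], [2, 6], [4]].

So P = [[1, 3, 5], [2, 6], [4]], Q = [[1, 2, 6], [3, 5], [4]].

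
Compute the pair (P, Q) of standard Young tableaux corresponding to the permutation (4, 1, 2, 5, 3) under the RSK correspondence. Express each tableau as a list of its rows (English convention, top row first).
P = [[1, 2, 3], [4, 5]], Q = [[1, 3, 4], [2, 5]]

Insert each entry of the permutation into P by Schensted row insertion, recording in Q the position of each new cell.

Insert 4: appended to row 1. P = [[4]].
Insert 1: 1 bumps 4 from row 1; 4 starts row 2. P = [[1], [4]].
Insert 2: appended to row 1. P = [[1, 2], [4]].
Insert 5: appended to row 1. P = [[1, 2, 5], [4]].
Insert 3: 3 bumps 5 from row 1; 5 appends to row 2. P = [[1, 2, 3], [4, 5]].

So P = [[1, 2, 3], [4, 5]], Q = [[1, 3, 4], [2, 5]].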